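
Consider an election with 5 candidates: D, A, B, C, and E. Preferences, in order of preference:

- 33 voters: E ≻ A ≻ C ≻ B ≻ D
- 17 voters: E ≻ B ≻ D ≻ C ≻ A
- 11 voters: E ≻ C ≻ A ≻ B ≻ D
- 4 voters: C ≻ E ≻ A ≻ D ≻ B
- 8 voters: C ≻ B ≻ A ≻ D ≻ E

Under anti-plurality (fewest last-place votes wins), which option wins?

C

Last-place votes: D 44, A 17, B 4, C 0, E 8.
C is ranked last by the fewest voters, so C wins.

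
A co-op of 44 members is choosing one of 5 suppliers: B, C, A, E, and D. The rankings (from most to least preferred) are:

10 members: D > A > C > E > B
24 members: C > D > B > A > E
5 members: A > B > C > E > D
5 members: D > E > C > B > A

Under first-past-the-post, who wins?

C

First-place votes: B 0, C 24, A 5, E 0, D 15.
C has the most first-place votes.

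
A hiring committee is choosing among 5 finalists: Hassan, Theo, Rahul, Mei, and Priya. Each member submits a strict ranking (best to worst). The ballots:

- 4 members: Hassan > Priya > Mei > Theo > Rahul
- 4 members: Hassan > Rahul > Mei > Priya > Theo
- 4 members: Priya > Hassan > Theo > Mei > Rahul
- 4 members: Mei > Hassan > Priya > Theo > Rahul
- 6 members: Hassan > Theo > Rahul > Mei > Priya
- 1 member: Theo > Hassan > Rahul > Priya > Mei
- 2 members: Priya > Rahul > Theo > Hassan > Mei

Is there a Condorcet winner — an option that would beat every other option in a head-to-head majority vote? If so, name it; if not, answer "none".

Hassan vs Theo: 22–3 for Hassan.
Hassan vs Rahul: 23–2 for Hassan.
Hassan vs Mei: 21–4 for Hassan.
Hassan vs Priya: 19–6 for Hassan.
Hassan beats every other option head-to-head.

Hassan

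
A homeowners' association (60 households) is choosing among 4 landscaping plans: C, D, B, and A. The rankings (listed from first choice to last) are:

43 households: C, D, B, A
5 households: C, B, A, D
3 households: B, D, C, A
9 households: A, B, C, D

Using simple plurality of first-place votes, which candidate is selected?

First-place votes: C 48, D 0, B 3, A 9.
C has the most first-place votes.

C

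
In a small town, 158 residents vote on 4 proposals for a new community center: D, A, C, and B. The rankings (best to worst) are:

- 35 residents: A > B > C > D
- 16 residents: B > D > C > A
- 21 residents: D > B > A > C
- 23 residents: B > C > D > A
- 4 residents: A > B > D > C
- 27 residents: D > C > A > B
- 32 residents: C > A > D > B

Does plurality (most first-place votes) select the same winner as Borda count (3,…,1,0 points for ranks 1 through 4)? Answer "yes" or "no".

no

Plurality — first-place votes: D 48, A 39, C 32, B 39. Winner: D.
Borda — scores: D 235, A 229, C 247, B 237. Winner: C.
The two methods disagree.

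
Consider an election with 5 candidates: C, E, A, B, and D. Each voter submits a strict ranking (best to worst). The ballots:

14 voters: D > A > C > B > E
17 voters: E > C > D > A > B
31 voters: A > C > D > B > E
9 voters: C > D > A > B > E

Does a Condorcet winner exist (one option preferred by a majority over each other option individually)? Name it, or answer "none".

none

Checking pairwise contests:
A beats C 45–26.
C beats E 54–17.
D beats A 40–31.
C beats B 71–0.
C beats D 57–14.
Every option loses at least one head-to-head, so there is no Condorcet winner.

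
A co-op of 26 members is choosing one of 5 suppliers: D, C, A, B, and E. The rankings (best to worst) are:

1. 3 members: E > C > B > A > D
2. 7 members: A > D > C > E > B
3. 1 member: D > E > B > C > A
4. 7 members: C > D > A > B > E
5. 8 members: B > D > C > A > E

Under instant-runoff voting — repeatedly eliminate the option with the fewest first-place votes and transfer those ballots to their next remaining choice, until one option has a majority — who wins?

Round 1: D 1, C 7, A 7, B 8, E 3. Eliminate D.
Round 2: C 7, A 7, B 8, E 4. Eliminate E.
Round 3: C 10, A 7, B 9. Eliminate A.
Round 4: C 17, B 9. C has a majority.

C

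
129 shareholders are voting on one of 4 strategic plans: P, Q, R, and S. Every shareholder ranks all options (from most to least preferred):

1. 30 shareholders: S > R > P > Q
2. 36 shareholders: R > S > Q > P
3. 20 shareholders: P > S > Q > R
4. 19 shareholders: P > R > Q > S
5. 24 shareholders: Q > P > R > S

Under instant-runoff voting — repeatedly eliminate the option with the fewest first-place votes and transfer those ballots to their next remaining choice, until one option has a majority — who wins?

Round 1: P 39, Q 24, R 36, S 30. Eliminate Q.
Round 2: P 63, R 36, S 30. Eliminate S.
Round 3: P 63, R 66. R has a majority.

R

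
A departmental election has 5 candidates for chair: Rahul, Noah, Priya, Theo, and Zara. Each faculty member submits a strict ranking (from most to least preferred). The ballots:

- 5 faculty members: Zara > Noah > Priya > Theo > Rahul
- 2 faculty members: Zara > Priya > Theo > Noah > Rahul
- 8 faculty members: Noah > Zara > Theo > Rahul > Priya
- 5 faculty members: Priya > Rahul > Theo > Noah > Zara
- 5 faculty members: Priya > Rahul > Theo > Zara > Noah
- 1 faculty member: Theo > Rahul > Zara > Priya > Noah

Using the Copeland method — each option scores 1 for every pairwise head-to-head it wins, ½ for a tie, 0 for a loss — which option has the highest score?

Rahul: loses to Noah, Priya, Theo, and Zara → score 0.
Noah: beats Rahul; ties Priya, Theo, and Zara → score 2.5.
Priya: beats Rahul and Theo; ties Noah; loses to Zara → score 2.5.
Theo: beats Rahul; ties Noah; loses to Priya and Zara → score 1.5.
Zara: beats Rahul, Priya, and Theo; ties Noah → score 3.5.
Zara has the best pairwise record.

Zara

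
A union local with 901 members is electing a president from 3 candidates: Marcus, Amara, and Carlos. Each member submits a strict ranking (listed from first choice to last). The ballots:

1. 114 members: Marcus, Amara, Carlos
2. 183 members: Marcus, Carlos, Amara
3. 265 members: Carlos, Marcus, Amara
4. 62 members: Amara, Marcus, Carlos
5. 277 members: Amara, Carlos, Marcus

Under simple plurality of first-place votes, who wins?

First-place votes: Marcus 297, Amara 339, Carlos 265.
Amara has the most first-place votes.

Amara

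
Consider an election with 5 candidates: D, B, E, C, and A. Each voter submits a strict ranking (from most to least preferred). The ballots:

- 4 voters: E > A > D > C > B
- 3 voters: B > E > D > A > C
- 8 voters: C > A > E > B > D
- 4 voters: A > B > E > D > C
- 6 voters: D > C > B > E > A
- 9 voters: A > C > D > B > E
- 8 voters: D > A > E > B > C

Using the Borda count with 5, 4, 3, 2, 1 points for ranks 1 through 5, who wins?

D: 4·3 + 3·3 + 8·1 + 4·2 + 6·5 + 9·3 + 8·5 = 134
B: 4·1 + 3·5 + 8·2 + 4·4 + 6·3 + 9·2 + 8·2 = 103
E: 4·5 + 3·4 + 8·3 + 4·3 + 6·2 + 9·1 + 8·3 = 113
C: 4·2 + 3·1 + 8·5 + 4·1 + 6·4 + 9·4 + 8·1 = 123
A: 4·4 + 3·2 + 8·4 + 4·5 + 6·1 + 9·5 + 8·4 = 157
A has the highest Borda score (157).

A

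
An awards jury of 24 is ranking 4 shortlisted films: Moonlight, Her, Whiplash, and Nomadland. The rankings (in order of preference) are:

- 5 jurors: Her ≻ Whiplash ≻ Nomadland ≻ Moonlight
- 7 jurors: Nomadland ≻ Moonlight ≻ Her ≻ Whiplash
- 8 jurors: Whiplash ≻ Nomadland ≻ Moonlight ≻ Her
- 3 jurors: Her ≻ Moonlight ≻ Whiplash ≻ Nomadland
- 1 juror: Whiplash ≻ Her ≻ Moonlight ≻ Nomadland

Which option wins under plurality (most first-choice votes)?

First-place votes: Moonlight 0, Her 8, Whiplash 9, Nomadland 7.
Whiplash has the most first-place votes.

Whiplash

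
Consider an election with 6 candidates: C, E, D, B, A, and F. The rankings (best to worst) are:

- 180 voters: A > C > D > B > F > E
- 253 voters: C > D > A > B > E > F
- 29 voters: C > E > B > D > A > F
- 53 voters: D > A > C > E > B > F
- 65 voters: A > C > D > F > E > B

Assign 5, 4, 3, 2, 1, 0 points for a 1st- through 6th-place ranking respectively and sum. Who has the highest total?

C: 180·4 + 253·5 + 29·5 + 53·3 + 65·4 = 2549
E: 180·0 + 253·1 + 29·4 + 53·2 + 65·1 = 540
D: 180·3 + 253·4 + 29·2 + 53·5 + 65·3 = 2070
B: 180·2 + 253·2 + 29·3 + 53·1 + 65·0 = 1006
A: 180·5 + 253·3 + 29·1 + 53·4 + 65·5 = 2225
F: 180·1 + 253·0 + 29·0 + 53·0 + 65·2 = 310
C has the highest Borda score (2549).

C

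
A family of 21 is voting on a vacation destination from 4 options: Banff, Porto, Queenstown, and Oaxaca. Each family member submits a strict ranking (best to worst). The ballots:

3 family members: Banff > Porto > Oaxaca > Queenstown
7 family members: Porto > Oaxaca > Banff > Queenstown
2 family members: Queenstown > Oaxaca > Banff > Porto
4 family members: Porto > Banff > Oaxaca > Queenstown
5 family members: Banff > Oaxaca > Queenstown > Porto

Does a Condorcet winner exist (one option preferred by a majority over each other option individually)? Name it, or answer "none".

Porto

Porto vs Banff: 11–10 for Porto.
Porto vs Queenstown: 14–7 for Porto.
Porto vs Oaxaca: 14–7 for Porto.
Porto beats every other option head-to-head.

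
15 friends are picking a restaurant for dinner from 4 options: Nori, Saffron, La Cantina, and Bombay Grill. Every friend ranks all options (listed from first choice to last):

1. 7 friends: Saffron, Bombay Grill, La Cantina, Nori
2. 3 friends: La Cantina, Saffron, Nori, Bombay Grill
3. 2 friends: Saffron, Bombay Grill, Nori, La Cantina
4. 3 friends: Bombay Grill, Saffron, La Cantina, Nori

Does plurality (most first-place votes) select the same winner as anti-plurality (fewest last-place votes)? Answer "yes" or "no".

yes

Plurality — first-place votes: Nori 0, Saffron 9, La Cantina 3, Bombay Grill 3. Winner: Saffron.
Anti-plurality — last-place votes: Nori 10, Saffron 0, La Cantina 2, Bombay Grill 3. Winner: Saffron.
The two methods agree.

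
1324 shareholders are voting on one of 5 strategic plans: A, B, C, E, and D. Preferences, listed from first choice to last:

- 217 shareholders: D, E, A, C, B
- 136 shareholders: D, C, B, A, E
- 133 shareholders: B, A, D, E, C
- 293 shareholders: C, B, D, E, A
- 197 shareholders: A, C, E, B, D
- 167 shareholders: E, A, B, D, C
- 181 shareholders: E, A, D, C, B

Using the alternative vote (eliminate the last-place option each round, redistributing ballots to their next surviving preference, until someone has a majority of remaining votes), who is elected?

D

Round 1: A 197, B 133, C 293, E 348, D 353. Eliminate B.
Round 2: A 330, C 293, E 348, D 353. Eliminate C.
Round 3: A 330, E 348, D 646. Eliminate A.
Round 4: E 545, D 779. D has a majority.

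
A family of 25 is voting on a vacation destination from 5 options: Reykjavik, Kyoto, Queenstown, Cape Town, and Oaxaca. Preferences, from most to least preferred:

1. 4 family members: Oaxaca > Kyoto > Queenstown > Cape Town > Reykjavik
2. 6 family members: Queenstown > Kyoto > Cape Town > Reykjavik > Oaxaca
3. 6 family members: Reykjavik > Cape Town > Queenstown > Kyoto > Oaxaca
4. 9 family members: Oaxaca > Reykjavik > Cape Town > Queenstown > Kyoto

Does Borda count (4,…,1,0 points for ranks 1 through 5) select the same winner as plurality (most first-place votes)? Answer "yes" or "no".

Borda — scores: Reykjavik 57, Kyoto 36, Queenstown 53, Cape Town 52, Oaxaca 52. Winner: Reykjavik.
Plurality — first-place votes: Reykjavik 6, Kyoto 0, Queenstown 6, Cape Town 0, Oaxaca 13. Winner: Oaxaca.
The two methods disagree.

no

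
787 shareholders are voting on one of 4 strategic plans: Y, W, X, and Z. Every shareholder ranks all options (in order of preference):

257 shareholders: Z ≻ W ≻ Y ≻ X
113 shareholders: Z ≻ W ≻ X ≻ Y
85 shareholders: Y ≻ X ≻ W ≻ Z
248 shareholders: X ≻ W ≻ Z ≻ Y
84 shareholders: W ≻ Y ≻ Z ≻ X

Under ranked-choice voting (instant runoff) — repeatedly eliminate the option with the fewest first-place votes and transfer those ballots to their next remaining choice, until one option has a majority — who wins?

Z

Round 1: Y 85, W 84, X 248, Z 370. Eliminate W.
Round 2: Y 169, X 248, Z 370. Eliminate Y.
Round 3: X 333, Z 454. Z has a majority.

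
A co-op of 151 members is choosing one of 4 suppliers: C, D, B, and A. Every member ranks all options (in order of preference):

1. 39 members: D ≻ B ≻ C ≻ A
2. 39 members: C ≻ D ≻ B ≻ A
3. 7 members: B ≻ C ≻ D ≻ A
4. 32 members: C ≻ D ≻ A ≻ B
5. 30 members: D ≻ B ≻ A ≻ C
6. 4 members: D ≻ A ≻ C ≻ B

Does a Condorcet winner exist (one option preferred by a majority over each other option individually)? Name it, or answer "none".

Checking pairwise contests:
B beats C 76–75.
C beats D 78–73.
D beats B 144–7.
C beats A 117–34.
Every option loses at least one head-to-head, so there is no Condorcet winner.

none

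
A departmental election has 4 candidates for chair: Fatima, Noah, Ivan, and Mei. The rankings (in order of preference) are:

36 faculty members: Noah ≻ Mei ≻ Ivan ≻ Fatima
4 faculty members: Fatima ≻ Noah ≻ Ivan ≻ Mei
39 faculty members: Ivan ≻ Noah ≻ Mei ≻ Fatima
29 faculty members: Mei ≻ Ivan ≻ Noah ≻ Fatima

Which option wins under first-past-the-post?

Ivan

First-place votes: Fatima 4, Noah 36, Ivan 39, Mei 29.
Ivan has the most first-place votes.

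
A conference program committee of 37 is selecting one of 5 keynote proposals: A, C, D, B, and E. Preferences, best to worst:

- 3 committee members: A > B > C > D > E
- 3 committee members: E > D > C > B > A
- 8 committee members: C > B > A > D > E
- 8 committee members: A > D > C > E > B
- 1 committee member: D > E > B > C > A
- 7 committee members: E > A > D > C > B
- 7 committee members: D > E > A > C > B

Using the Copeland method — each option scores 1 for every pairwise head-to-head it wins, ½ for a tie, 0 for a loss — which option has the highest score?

A

A: beats C, D, B, and E → score 4.
C: beats B and E; loses to A and D → score 2.
D: beats C, B, and E; loses to A → score 3.
B: loses to A, C, D, and E → score 0.
E: beats B; loses to A, C, and D → score 1.
A has the best pairwise record.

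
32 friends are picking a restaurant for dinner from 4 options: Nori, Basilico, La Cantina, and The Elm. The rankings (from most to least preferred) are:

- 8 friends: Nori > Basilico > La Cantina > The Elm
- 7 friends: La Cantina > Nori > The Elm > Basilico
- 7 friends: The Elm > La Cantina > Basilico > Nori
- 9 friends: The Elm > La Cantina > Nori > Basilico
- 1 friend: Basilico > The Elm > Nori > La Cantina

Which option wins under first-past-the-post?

First-place votes: Nori 8, Basilico 1, La Cantina 7, The Elm 16.
The Elm has the most first-place votes.

The Elm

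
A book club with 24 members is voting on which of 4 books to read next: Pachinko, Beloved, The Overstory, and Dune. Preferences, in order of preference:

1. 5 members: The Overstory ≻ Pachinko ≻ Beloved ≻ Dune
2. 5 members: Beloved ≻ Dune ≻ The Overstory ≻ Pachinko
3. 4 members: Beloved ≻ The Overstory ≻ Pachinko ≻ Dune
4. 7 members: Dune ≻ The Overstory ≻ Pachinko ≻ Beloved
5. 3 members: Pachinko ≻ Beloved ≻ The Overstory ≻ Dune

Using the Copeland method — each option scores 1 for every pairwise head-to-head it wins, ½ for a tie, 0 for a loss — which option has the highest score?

Pachinko: beats Beloved; ties Dune; loses to The Overstory → score 1.5.
Beloved: beats Dune; ties The Overstory; loses to Pachinko → score 1.5.
The Overstory: beats Pachinko; ties Beloved and Dune → score 2.
Dune: ties Pachinko and The Overstory; loses to Beloved → score 1.
The Overstory has the best pairwise record.

The Overstory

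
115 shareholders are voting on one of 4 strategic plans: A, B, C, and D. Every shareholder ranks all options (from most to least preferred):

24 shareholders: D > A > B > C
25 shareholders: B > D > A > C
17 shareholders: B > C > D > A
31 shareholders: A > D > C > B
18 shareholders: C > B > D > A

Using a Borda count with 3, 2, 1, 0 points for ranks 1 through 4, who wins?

D

A: 24·2 + 25·1 + 17·0 + 31·3 + 18·0 = 166
B: 24·1 + 25·3 + 17·3 + 31·0 + 18·2 = 186
C: 24·0 + 25·0 + 17·2 + 31·1 + 18·3 = 119
D: 24·3 + 25·2 + 17·1 + 31·2 + 18·1 = 219
D has the highest Borda score (219).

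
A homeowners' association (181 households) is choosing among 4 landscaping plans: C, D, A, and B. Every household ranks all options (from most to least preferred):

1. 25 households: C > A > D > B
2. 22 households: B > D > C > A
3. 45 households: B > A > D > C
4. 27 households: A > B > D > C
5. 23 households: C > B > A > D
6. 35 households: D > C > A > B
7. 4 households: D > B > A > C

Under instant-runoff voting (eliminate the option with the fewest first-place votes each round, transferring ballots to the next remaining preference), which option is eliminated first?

A

Round 1: C 48, D 39, A 27, B 67. Eliminate A.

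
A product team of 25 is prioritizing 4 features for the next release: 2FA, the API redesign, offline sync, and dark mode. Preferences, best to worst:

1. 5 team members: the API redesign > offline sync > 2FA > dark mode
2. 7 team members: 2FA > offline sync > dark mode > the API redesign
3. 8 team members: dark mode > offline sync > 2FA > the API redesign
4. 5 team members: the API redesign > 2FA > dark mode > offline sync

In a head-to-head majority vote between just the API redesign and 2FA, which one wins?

2FA

Voters preferring the API redesign to 2FA: 10; preferring 2FA to the API redesign: 15.
2FA wins the head-to-head.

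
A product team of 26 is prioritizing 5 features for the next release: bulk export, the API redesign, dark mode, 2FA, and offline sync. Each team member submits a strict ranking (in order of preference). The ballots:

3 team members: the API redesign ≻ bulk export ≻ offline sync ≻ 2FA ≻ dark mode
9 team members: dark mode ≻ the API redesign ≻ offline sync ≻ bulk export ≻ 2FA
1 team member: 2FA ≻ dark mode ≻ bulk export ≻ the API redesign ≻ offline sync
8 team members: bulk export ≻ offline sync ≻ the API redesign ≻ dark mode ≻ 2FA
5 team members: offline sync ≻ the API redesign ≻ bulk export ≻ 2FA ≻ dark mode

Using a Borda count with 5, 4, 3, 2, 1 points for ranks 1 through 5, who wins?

the API redesign

bulk export: 3·4 + 9·2 + 1·3 + 8·5 + 5·3 = 88
the API redesign: 3·5 + 9·4 + 1·2 + 8·3 + 5·4 = 97
dark mode: 3·1 + 9·5 + 1·4 + 8·2 + 5·1 = 73
2FA: 3·2 + 9·1 + 1·5 + 8·1 + 5·2 = 38
offline sync: 3·3 + 9·3 + 1·1 + 8·4 + 5·5 = 94
the API redesign has the highest Borda score (97).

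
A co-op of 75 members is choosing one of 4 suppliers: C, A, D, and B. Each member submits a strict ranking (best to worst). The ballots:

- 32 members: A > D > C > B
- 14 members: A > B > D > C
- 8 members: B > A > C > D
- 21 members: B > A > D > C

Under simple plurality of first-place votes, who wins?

First-place votes: C 0, A 46, D 0, B 29.
A has the most first-place votes.

A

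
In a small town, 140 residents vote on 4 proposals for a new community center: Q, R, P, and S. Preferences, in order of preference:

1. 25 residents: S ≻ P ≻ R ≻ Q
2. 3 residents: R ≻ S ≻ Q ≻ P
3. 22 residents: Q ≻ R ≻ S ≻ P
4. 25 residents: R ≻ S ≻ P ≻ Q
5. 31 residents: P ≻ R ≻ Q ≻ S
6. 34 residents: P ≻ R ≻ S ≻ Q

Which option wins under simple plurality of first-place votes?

P

First-place votes: Q 22, R 28, P 65, S 25.
P has the most first-place votes.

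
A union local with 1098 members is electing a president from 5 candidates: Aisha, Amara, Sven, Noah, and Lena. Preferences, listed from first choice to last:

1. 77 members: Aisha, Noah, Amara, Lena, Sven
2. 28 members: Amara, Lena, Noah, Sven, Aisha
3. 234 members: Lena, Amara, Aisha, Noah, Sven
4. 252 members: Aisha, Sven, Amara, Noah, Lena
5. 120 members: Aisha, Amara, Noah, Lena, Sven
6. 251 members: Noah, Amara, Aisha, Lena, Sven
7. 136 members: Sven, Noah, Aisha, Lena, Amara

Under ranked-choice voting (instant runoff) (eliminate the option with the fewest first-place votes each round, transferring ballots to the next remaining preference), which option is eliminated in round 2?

Sven

Round 1: Aisha 449, Amara 28, Sven 136, Noah 251, Lena 234. Eliminate Amara.
Round 2: Aisha 449, Sven 136, Noah 251, Lena 262. Eliminate Sven.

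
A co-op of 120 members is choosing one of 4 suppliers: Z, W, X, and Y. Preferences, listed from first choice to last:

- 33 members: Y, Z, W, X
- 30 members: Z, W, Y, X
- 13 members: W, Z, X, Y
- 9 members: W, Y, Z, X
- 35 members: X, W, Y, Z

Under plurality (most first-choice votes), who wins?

X

First-place votes: Z 30, W 22, X 35, Y 33.
X has the most first-place votes.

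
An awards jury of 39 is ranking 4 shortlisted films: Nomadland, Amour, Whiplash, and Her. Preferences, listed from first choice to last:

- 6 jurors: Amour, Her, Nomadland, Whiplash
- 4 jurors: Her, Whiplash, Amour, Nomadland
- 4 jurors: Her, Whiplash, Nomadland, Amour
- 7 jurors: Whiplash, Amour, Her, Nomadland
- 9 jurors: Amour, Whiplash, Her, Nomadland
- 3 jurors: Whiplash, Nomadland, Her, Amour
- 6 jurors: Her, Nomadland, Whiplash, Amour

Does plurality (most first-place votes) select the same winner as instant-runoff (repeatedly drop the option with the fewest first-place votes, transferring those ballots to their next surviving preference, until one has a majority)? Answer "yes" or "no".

yes

Plurality — first-place votes: Nomadland 0, Amour 15, Whiplash 10, Her 14. Winner: Amour.
Instant-runoff — R1 Nomadland 0, Amour 15, Whiplash 10, Her 14 (Nomadland out); R2 Amour 15, Whiplash 10, Her 14 (Whiplash out); R3 Amour 22, Her 17 (Amour winner). Winner: Amour.
The two methods agree.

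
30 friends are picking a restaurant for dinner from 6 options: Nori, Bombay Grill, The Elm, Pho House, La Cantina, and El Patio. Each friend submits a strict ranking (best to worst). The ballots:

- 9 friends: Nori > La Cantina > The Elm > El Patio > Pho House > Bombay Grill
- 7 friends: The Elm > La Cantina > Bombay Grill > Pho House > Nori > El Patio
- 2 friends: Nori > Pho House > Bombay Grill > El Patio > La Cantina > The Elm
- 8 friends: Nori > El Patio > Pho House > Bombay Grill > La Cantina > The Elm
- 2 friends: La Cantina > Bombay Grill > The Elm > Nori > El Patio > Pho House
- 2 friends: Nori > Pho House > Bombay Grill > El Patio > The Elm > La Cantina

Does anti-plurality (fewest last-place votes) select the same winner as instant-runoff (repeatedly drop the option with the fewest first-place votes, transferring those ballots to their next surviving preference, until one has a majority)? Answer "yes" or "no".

yes

Anti-plurality — last-place votes: Nori 0, Bombay Grill 9, The Elm 10, Pho House 2, La Cantina 2, El Patio 7. Winner: Nori.
Instant-runoff — R1 Nori 21, Bombay Grill 0, The Elm 7, Pho House 0, La Cantina 2, El Patio 0 (Nori winner). Winner: Nori.
The two methods agree.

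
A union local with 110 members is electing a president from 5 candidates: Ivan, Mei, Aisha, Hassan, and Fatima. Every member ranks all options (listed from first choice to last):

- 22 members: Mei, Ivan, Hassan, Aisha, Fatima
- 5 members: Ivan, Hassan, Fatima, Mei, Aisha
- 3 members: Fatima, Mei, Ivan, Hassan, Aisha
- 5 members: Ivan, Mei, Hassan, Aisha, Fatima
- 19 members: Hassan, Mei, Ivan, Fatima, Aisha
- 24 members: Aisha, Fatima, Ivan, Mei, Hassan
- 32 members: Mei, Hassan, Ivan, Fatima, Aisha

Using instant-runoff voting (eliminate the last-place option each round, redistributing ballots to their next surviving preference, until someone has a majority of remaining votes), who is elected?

Round 1: Ivan 10, Mei 54, Aisha 24, Hassan 19, Fatima 3. Eliminate Fatima.
Round 2: Ivan 10, Mei 57, Aisha 24, Hassan 19. Mei has a majority.

Mei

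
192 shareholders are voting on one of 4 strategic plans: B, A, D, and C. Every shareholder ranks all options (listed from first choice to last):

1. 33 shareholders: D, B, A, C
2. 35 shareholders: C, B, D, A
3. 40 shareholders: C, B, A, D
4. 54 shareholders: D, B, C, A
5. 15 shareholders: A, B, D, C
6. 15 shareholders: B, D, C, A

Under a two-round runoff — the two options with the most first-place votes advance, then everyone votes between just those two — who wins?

D

Round 1 first-place votes: B 15, A 15, D 87, C 75.
D and C advance.
Runoff: D is preferred to C by 117 voters; C by 75.
D wins the runoff.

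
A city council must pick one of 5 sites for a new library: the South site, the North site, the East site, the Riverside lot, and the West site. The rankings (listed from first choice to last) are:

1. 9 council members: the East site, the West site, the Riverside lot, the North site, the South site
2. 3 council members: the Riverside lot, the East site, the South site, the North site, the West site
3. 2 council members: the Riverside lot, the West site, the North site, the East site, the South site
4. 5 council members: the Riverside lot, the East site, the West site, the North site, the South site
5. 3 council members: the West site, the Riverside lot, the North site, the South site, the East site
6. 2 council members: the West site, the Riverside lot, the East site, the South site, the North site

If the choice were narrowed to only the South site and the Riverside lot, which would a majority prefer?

the Riverside lot

Voters preferring the South site to the Riverside lot: 0; preferring the Riverside lot to the South site: 24.
the Riverside lot wins the head-to-head.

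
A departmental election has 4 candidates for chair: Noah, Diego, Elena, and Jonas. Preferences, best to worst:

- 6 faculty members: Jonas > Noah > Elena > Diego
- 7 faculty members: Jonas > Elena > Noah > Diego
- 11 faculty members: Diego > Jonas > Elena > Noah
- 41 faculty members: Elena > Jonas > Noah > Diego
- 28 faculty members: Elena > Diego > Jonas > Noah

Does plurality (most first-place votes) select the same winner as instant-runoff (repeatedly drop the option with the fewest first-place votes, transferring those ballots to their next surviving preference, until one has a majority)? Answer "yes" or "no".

Plurality — first-place votes: Noah 0, Diego 11, Elena 69, Jonas 13. Winner: Elena.
Instant-runoff — R1 Noah 0, Diego 11, Elena 69, Jonas 13 (Elena winner). Winner: Elena.
The two methods agree.

yes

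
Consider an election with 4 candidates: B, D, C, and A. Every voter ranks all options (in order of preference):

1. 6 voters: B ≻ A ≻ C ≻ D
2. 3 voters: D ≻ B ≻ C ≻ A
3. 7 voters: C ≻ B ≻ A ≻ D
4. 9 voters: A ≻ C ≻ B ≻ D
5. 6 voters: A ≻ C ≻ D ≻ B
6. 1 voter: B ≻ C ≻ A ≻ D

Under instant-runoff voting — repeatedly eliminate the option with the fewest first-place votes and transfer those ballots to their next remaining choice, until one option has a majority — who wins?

Round 1: B 7, D 3, C 7, A 15. Eliminate D.
Round 2: B 10, C 7, A 15. Eliminate C.
Round 3: B 17, A 15. B has a majority.

B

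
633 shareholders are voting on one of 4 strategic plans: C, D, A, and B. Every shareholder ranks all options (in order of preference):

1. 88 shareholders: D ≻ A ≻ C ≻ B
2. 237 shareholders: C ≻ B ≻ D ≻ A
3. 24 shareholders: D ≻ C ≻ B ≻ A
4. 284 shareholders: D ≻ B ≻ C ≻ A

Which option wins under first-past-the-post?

D

First-place votes: C 237, D 396, A 0, B 0.
D has the most first-place votes.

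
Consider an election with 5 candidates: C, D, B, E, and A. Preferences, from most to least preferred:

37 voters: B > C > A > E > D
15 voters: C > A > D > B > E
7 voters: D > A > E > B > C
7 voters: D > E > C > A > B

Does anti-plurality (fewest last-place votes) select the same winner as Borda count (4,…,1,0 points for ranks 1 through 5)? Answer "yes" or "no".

Anti-plurality — last-place votes: C 7, D 37, B 7, E 15, A 0. Winner: A.
Borda — scores: C 185, D 86, B 170, E 72, A 147. Winner: C.
The two methods disagree.

no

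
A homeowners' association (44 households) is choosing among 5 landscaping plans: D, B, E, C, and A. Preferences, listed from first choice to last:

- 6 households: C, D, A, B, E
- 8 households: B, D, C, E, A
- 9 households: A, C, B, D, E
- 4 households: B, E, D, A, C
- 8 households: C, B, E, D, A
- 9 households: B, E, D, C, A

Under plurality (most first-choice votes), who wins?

First-place votes: D 0, B 21, E 0, C 14, A 9.
B has the most first-place votes.

B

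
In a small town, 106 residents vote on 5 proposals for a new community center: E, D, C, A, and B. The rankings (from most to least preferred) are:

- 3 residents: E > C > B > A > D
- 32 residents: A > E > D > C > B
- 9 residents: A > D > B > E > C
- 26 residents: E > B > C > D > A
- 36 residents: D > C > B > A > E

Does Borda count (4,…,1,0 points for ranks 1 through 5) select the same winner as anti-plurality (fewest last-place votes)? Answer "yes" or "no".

Borda — scores: E 221, D 261, C 201, A 203, B 174. Winner: D.
Anti-plurality — last-place votes: E 36, D 3, C 9, A 26, B 32. Winner: D.
The two methods agree.

yes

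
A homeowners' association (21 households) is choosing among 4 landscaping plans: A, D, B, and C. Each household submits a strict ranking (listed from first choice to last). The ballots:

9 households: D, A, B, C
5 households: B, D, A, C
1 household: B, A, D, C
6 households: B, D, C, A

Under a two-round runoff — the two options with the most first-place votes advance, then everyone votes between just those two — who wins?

Round 1 first-place votes: A 0, D 9, B 12, C 0.
B and D advance.
Runoff: B is preferred to D by 12 voters; D by 9.
B wins the runoff.

B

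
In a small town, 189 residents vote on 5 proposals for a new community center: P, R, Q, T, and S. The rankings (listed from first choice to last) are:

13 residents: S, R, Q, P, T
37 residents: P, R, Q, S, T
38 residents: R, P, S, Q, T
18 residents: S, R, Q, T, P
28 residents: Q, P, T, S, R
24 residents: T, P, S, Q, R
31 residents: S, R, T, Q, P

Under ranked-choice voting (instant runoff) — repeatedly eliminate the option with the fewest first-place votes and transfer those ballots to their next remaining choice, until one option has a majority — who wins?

Round 1: P 37, R 38, Q 28, T 24, S 62. Eliminate T.
Round 2: P 61, R 38, Q 28, S 62. Eliminate Q.
Round 3: P 89, R 38, S 62. Eliminate R.
Round 4: P 127, S 62. P has a majority.

P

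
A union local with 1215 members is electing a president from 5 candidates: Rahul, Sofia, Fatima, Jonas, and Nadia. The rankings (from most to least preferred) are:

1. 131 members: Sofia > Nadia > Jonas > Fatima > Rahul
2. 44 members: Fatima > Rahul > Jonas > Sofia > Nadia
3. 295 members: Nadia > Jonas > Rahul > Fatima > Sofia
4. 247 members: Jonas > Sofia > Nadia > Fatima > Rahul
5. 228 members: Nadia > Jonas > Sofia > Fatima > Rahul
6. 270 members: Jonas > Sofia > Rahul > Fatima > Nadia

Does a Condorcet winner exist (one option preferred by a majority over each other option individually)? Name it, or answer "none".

Checking pairwise contests:
Sofia beats Rahul 876–339.
Jonas beats Sofia 1084–131.
Sofia beats Fatima 876–339.
Nadia beats Jonas 654–561.
Sofia beats Nadia 692–523.
Every option loses at least one head-to-head, so there is no Condorcet winner.

none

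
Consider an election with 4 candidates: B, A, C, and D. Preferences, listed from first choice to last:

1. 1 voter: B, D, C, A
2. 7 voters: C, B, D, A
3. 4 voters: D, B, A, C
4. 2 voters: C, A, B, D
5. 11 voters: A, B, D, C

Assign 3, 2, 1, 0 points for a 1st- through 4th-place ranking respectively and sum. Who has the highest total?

B

B: 1·3 + 7·2 + 4·2 + 2·1 + 11·2 = 49
A: 1·0 + 7·0 + 4·1 + 2·2 + 11·3 = 41
C: 1·1 + 7·3 + 4·0 + 2·3 + 11·0 = 28
D: 1·2 + 7·1 + 4·3 + 2·0 + 11·1 = 32
B has the highest Borda score (49).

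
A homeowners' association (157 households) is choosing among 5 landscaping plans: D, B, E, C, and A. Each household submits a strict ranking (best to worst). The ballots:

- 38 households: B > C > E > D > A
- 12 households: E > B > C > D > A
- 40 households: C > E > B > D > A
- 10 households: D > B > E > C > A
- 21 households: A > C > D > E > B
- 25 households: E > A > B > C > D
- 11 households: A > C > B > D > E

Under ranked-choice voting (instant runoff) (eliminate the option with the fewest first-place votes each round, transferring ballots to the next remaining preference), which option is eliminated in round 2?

A

Round 1: D 10, B 38, E 37, C 40, A 32. Eliminate D.
Round 2: B 48, E 37, C 40, A 32. Eliminate A.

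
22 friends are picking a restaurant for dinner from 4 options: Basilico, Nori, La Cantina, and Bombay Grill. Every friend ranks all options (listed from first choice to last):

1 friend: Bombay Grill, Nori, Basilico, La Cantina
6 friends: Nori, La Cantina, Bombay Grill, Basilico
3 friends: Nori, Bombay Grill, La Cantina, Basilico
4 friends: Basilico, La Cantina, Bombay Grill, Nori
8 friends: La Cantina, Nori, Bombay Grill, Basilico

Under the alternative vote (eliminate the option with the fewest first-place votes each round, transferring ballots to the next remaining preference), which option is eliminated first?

Bombay Grill

Round 1: Basilico 4, Nori 9, La Cantina 8, Bombay Grill 1. Eliminate Bombay Grill.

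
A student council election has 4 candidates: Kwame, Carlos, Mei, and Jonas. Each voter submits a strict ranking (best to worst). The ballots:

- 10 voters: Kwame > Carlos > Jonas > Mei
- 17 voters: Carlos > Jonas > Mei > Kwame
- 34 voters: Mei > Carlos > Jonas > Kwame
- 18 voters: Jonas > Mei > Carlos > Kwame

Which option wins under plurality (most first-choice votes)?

Mei

First-place votes: Kwame 10, Carlos 17, Mei 34, Jonas 18.
Mei has the most first-place votes.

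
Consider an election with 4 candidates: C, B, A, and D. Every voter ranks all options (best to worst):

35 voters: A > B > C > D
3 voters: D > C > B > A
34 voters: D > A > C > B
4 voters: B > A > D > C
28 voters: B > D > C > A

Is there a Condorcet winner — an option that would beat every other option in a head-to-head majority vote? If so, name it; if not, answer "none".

none

Checking pairwise contests:
B beats C 67–37.
A beats B 69–35.
D beats A 65–39.
B beats D 67–37.
Every option loses at least one head-to-head, so there is no Condorcet winner.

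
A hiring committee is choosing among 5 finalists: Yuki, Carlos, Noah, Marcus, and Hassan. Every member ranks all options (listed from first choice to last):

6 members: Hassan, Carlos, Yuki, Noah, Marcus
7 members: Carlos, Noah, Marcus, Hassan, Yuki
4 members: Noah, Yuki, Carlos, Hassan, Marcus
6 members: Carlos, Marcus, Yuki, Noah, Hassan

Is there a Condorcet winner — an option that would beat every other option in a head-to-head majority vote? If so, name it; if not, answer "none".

Carlos

Carlos vs Yuki: 19–4 for Carlos.
Carlos vs Noah: 19–4 for Carlos.
Carlos vs Marcus: 23–0 for Carlos.
Carlos vs Hassan: 17–6 for Carlos.
Carlos beats every other option head-to-head.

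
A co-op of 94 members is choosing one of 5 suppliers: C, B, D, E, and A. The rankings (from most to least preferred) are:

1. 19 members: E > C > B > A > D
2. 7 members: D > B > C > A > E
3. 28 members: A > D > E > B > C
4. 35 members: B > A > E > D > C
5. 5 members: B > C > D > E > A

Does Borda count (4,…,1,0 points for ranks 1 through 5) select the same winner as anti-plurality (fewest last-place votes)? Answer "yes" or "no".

yes

Borda — scores: C 86, B 247, D 157, E 207, A 243. Winner: B.
Anti-plurality — last-place votes: C 63, B 0, D 19, E 7, A 5. Winner: B.
The two methods agree.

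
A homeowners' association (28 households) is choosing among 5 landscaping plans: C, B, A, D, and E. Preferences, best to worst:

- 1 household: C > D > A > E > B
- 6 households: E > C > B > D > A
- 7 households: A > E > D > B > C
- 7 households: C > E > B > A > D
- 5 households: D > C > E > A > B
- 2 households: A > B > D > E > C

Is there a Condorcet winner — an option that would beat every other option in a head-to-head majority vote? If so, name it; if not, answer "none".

E vs C: 15–13 for E.
E vs B: 26–2 for E.
E vs A: 18–10 for E.
E vs D: 20–8 for E.
E beats every other option head-to-head.

E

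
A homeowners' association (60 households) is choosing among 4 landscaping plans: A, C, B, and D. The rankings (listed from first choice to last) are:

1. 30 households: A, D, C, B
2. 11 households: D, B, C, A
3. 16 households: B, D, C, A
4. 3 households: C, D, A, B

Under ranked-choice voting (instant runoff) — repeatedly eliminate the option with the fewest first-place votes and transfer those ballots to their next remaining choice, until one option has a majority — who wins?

A

Round 1: A 30, C 3, B 16, D 11. Eliminate C.
Round 2: A 30, B 16, D 14. Eliminate D.
Round 3: A 33, B 27. A has a majority.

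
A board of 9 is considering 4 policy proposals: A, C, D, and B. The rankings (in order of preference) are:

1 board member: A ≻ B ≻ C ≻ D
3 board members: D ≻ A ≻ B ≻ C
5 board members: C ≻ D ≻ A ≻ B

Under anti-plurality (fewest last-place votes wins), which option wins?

Last-place votes: A 0, C 3, D 1, B 5.
A is ranked last by the fewest voters, so A wins.

A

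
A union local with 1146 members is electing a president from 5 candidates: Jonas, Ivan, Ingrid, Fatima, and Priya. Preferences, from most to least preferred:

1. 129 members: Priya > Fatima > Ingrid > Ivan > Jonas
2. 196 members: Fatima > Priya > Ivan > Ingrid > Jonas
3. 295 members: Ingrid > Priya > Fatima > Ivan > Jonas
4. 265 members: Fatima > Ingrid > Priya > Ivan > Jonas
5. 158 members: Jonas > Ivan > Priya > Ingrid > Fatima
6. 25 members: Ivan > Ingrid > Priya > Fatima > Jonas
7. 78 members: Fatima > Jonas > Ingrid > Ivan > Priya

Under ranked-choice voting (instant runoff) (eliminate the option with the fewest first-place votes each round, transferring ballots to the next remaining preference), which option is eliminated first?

Round 1: Jonas 158, Ivan 25, Ingrid 295, Fatima 539, Priya 129. Eliminate Ivan.

Ivan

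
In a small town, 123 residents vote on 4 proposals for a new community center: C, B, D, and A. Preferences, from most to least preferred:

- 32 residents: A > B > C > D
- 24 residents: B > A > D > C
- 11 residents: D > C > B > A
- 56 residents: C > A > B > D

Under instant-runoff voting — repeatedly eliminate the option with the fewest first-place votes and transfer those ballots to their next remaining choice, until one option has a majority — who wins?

Round 1: C 56, B 24, D 11, A 32. Eliminate D.
Round 2: C 67, B 24, A 32. C has a majority.

C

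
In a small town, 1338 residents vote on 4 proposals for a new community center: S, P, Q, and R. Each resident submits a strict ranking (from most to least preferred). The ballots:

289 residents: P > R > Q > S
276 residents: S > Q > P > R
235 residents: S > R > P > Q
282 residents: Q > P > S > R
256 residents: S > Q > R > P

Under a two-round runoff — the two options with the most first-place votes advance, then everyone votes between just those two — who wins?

Round 1 first-place votes: S 767, P 289, Q 282, R 0.
S and P advance.
Runoff: S is preferred to P by 767 voters; P by 571.
S wins the runoff.

S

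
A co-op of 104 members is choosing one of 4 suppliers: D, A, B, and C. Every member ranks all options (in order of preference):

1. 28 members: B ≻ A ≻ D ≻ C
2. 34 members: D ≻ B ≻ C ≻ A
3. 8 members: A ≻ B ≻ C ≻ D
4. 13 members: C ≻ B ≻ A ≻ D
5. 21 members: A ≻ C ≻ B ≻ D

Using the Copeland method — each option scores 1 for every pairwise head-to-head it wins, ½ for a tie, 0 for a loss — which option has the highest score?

D: beats C; loses to A and B → score 1.
A: beats D and C; loses to B → score 2.
B: beats D, A, and C → score 3.
C: loses to D, A, and B → score 0.
B has the best pairwise record.

B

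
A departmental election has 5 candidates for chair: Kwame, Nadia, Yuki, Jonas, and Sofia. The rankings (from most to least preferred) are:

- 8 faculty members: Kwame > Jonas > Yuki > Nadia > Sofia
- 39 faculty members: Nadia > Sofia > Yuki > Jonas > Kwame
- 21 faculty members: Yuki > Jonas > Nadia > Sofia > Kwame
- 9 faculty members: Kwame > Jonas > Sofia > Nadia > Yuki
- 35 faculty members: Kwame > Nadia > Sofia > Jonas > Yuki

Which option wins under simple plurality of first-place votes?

First-place votes: Kwame 52, Nadia 39, Yuki 21, Jonas 0, Sofia 0.
Kwame has the most first-place votes.

Kwame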